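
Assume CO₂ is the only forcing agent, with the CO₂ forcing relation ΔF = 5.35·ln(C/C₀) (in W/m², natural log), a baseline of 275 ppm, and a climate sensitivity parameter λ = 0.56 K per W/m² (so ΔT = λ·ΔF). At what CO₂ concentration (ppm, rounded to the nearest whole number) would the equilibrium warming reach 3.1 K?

Required forcing: ΔF = ΔT/λ = 3.1/0.56 = 5.5357 W/m².
Then ln(C/275) = ΔF/5.35 = 5.5357/5.35 = 1.03471.
So C = 275 × e^1.03471 = 275 × 2.81429 = 773.93 ppm.

C ≈ 774 ppm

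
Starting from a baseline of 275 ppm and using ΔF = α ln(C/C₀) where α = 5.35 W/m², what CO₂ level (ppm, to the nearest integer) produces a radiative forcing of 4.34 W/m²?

Set 5.35 ln(C/275) = 4.34, so ln(C/275) = 4.34/5.35 = 0.81121.
Then C/275 = e^0.81121 = 2.25063, giving C = 275 × 2.25063 = 618.92 ppm.

C ≈ 619 ppm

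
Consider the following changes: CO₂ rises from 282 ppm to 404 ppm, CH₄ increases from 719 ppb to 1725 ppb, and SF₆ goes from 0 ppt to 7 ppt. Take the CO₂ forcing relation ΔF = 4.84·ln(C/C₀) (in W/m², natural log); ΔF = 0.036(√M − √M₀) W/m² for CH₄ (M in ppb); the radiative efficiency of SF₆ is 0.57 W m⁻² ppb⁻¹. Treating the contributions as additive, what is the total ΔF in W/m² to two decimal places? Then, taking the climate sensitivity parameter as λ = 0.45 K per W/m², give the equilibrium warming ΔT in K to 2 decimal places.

CO₂: 4.84 × ln(404/282) = 4.84 × ln(1.43262) = 4.84 × 0.35950 = 1.7400 W/m².
CH₄: 0.036 × (√1725 − √719) = 0.036 × (41.5331 − 26.8142) = 0.036 × 14.7189 = 0.5299 W/m².
SF₆: Δ = 7 − 0 = 7 ppt = 0.007 ppb; ΔF = 0.57 × 0.007 = 0.0040 W/m².
Total ΔF = 1.7400 + 0.5299 + 0.0040 = 2.2739 W/m².
ΔT = λ ΔF = 0.45 × 2.27 = 1.0215 K.

ΔF = 2.27 W/m²; ΔT = 1.02 K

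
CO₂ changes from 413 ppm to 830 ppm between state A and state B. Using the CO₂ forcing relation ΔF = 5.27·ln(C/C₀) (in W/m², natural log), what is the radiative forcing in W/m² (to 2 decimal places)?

ΔF = 3.68 W/m²

CO₂: 5.27 × ln(830/413) = 5.27 × ln(2.00969) = 5.27 × 0.69798 = 3.6784 W/m².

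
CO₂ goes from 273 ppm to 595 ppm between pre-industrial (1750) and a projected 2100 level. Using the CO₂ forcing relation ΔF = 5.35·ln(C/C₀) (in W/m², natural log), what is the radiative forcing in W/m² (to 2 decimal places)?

CO₂: 5.35 × ln(595/273) = 5.35 × ln(2.17949) = 5.35 × 0.77909 = 4.1681 W/m².

ΔF = 4.17 W/m²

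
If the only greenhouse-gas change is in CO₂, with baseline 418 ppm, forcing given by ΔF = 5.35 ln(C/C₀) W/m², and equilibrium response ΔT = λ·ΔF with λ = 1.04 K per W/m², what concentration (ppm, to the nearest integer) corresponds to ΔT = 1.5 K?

C ≈ 547 ppm

Required forcing: ΔF = ΔT/λ = 1.5/1.04 = 1.4423 W/m².
Then ln(C/418) = ΔF/5.35 = 1.4423/5.35 = 0.26959.
So C = 418 × e^0.26959 = 418 × 1.30943 = 547.34 ppm.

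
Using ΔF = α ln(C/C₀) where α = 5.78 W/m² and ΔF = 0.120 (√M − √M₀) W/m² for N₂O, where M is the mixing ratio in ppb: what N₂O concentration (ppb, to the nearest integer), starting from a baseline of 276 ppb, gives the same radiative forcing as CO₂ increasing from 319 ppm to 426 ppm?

M ≈ 933 ppb

CO₂ forcing: 5.78 × ln(426/319) = 5.78 × 0.289248 = 1.67185 W/m².
Set 0.120(√M − √276) = 1.67185: √M = 1.67185/0.120 + √276 = 13.9321 + 16.6132 = 30.5453.
M = (30.5453)² = 933.02 ppb.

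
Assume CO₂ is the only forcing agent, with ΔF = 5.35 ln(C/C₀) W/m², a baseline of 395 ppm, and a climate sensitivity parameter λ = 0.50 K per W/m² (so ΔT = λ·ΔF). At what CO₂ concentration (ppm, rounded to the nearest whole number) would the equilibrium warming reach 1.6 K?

C ≈ 718 ppm

Required forcing: ΔF = ΔT/λ = 1.6/0.50 = 3.2000 W/m².
Then ln(C/395) = ΔF/5.35 = 3.2000/5.35 = 0.59813.
So C = 395 × e^0.59813 = 395 × 1.81871 = 718.39 ppm.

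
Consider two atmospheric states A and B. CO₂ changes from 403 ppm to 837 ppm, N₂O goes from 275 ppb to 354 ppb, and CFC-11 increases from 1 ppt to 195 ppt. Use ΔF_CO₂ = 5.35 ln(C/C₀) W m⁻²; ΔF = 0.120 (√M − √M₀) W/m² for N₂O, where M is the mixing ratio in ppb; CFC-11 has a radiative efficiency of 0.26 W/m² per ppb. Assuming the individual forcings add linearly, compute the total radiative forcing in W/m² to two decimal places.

ΔF = 4.23 W/m²

CO₂: 5.35 × ln(837/403) = 5.35 × ln(2.07692) = 5.35 × 0.73089 = 3.9103 W/m².
N₂O: 0.120 × (√354 − √275) = 0.120 × (18.8149 − 16.5831) = 0.120 × 2.2318 = 0.2678 W/m².
CFC-11: Δ = 195 − 1 = 194 ppt = 0.194 ppb; ΔF = 0.26 × 0.194 = 0.0504 W/m².
Total ΔF = 3.9103 + 0.2678 + 0.0504 = 4.2285 W/m².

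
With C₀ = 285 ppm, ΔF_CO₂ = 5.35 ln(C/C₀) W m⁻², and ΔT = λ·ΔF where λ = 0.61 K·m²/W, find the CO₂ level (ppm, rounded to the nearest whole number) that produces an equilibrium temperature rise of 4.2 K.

C ≈ 1032 ppm

Required forcing: ΔF = ΔT/λ = 4.2/0.61 = 6.8852 W/m².
Then ln(C/285) = ΔF/5.35 = 6.8852/5.35 = 1.28695.
So C = 285 × e^1.28695 = 285 × 3.62172 = 1032.19 ppm.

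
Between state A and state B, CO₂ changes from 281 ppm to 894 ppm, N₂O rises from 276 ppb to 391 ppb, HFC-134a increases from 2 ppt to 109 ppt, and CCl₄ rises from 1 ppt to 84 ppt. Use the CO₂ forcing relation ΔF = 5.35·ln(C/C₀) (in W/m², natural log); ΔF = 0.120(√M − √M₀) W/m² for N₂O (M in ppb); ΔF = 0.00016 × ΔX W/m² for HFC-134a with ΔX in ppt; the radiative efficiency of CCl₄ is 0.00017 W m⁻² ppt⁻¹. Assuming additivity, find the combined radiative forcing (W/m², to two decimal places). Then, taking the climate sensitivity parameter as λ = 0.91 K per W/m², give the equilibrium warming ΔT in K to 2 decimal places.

ΔF = 6.60 W/m²; ΔT = 6.01 K

CO₂: 5.35 × ln(894/281) = 5.35 × ln(3.18149) = 5.35 × 1.15735 = 6.1918 W/m².
N₂O: 0.120 × (√391 − √276) = 0.120 × (19.7737 − 16.6132) = 0.120 × 3.1605 = 0.3793 W/m².
HFC-134a: ΔF = 0.00016 × (109 − 2) = 0.00016 × 107 = 0.0171 W/m².
CCl₄: ΔF = 0.00017 × (84 − 1) = 0.00017 × 83 = 0.0141 W/m².
Total ΔF = 6.1918 + 0.3793 + 0.0171 + 0.0141 = 6.6023 W/m².
ΔT = λ ΔF = 0.91 × 6.60 = 6.0060 K.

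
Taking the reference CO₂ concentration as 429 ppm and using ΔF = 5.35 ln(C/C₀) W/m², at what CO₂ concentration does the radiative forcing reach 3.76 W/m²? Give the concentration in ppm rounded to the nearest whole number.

Set 5.35 ln(C/429) = 3.76, so ln(C/429) = 3.76/5.35 = 0.70280.
Then C/429 = e^0.70280 = 2.01940, giving C = 429 × 2.01940 = 866.32 ppm.

C ≈ 866 ppm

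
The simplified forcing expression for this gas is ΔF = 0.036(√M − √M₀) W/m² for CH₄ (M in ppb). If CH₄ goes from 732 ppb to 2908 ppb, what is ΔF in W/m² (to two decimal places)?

CH₄: 0.036 × (√2908 − √732) = 0.036 × (53.9259 − 27.0555) = 0.036 × 26.8704 = 0.9673 W/m².

ΔF = 0.97 W/m²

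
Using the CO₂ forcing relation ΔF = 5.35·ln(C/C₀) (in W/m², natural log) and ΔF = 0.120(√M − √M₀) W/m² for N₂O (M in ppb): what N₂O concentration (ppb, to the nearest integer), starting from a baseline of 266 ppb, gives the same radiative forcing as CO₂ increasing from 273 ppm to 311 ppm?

CO₂ forcing: 5.35 × ln(311/273) = 5.35 × 0.130321 = 0.69722 W/m².
Set 0.120(√M − √266) = 0.69722: √M = 0.69722/0.120 + √266 = 5.8102 + 16.3095 = 22.1197.
M = (22.1197)² = 489.28 ppb.

M ≈ 489 ppb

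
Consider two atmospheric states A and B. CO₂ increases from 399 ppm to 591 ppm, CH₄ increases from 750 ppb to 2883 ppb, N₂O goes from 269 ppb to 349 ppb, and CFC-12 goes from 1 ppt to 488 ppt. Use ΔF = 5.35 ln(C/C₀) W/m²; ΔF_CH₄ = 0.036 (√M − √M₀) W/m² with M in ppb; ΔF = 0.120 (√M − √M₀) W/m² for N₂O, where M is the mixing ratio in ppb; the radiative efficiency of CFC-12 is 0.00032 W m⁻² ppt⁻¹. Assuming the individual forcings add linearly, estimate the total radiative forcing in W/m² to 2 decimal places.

ΔF = 3.48 W/m²

CO₂: 5.35 × ln(591/399) = 5.35 × ln(1.48120) = 5.35 × 0.39285 = 2.1017 W/m².
CH₄: 0.036 × (√2883 − √750) = 0.036 × (53.6936 − 27.3861) = 0.036 × 26.3075 = 0.9471 W/m².
N₂O: 0.120 × (√349 − √269) = 0.120 × (18.6815 − 16.4012) = 0.120 × 2.2803 = 0.2736 W/m².
CFC-12: ΔF = 0.00032 × (488 − 1) = 0.00032 × 487 = 0.1558 W/m².
Total ΔF = 2.1017 + 0.9471 + 0.2736 + 0.1558 = 3.4782 W/m².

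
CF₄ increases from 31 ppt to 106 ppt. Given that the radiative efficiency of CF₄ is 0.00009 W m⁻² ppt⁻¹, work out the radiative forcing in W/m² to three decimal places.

ΔF = 0.007 W/m²

CF₄: ΔF = 0.00009 × (106 − 31) = 0.00009 × 75 = 0.0068 W/m².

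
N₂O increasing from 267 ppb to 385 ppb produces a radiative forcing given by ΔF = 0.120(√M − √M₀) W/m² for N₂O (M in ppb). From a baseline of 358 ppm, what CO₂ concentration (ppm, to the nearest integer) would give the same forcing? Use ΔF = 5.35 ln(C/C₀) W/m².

N₂O forcing: 0.120 × (√385 − √267) = 0.120 × (19.6214 − 16.3401) = 0.120 × 3.2813 = 0.39376 W/m².
Set 5.35 ln(C/358) = 0.39376: ln(C/358) = 0.39376/5.35 = 0.07360, so C = 358 × e^0.07360 = 358 × 1.07638 = 385.34 ppm.

C ≈ 385 ppm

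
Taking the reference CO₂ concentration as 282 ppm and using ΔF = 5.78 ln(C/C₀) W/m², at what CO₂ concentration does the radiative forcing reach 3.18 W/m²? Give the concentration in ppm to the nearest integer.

Set 5.78 ln(C/282) = 3.18, so ln(C/282) = 3.18/5.78 = 0.55017.
Then C/282 = e^0.55017 = 1.73355, giving C = 282 × 1.73355 = 488.86 ppm.

C ≈ 489 ppm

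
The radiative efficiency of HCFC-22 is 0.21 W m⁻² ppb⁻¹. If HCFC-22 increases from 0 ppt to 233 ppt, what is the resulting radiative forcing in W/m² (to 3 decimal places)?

ΔF = 0.049 W/m²

HCFC-22: Δ = 233 − 0 = 233 ppt = 0.233 ppb; ΔF = 0.21 × 0.233 = 0.0489 W/m².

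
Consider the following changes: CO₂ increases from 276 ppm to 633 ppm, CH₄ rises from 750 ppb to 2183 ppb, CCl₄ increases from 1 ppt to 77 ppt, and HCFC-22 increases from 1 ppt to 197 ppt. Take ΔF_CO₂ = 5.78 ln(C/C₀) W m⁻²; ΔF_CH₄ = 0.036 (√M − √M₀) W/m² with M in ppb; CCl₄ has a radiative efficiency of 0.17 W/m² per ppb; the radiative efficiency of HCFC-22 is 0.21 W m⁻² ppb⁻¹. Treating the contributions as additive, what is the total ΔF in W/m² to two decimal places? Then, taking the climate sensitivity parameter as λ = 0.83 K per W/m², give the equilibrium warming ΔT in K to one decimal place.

ΔF = 5.55 W/m²; ΔT = 4.6 K

CO₂: 5.78 × ln(633/276) = 5.78 × ln(2.29348) = 5.78 × 0.83007 = 4.7978 W/m².
CH₄: 0.036 × (√2183 − √750) = 0.036 × (46.7226 − 27.3861) = 0.036 × 19.3365 = 0.6961 W/m².
CCl₄: Δ = 77 − 1 = 76 ppt = 0.076 ppb; ΔF = 0.17 × 0.076 = 0.0129 W/m².
HCFC-22: Δ = 197 − 1 = 196 ppt = 0.196 ppb; ΔF = 0.21 × 0.196 = 0.0412 W/m².
Total ΔF = 4.7978 + 0.6961 + 0.0129 + 0.0412 = 5.5480 W/m².
ΔT = λ ΔF = 0.83 × 5.55 = 4.6065 K.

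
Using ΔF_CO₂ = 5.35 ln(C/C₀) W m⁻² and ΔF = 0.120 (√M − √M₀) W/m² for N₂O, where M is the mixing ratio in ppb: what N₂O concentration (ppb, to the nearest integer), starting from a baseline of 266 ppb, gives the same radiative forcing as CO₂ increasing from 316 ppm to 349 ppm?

CO₂ forcing: 5.35 × ln(349/316) = 5.35 × 0.099330 = 0.53142 W/m².
Set 0.120(√M − √266) = 0.53142: √M = 0.53142/0.120 + √266 = 4.4285 + 16.3095 = 20.7380.
M = (20.7380)² = 430.06 ppb.

M ≈ 430 ppb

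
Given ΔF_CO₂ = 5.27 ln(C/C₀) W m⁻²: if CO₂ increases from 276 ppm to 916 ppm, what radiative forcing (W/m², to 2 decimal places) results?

CO₂ absorption bands are partially saturated, so forcing scales with the logarithm of the concentration ratio.
CO₂: 5.27 × ln(916/276) = 5.27 × ln(3.31884) = 5.27 × 1.19962 = 6.3220 W/m².

ΔF = 6.32 W/m²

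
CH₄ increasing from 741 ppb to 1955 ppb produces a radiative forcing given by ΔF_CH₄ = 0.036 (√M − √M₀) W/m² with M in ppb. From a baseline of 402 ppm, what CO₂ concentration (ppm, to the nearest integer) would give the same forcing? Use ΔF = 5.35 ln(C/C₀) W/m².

C ≈ 451 ppm

CH₄ forcing: 0.036 × (√1955 − √741) = 0.036 × (44.2154 − 27.2213) = 0.036 × 16.9941 = 0.61179 W/m².
Set 5.35 ln(C/402) = 0.61179: ln(C/402) = 0.61179/5.35 = 0.11435, so C = 402 × e^0.11435 = 402 × 1.12114 = 450.70 ppm.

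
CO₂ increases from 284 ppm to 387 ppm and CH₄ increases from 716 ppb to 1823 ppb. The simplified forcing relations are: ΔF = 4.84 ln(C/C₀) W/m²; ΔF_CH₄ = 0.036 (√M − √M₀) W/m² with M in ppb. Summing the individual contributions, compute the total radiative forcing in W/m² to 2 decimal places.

CO₂: 4.84 × ln(387/284) = 4.84 × ln(1.36268) = 4.84 × 0.30945 = 1.4977 W/m².
CH₄: 0.036 × (√1823 − √716) = 0.036 × (42.6966 − 26.7582) = 0.036 × 15.9384 = 0.5738 W/m².
Total ΔF = 1.4977 + 0.5738 = 2.0715 W/m².

ΔF = 2.07 W/m²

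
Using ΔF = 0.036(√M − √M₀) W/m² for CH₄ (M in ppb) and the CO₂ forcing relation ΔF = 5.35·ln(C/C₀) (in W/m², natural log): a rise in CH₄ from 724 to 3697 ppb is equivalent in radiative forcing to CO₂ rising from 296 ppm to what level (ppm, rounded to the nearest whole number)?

C ≈ 372 ppm

CH₄ forcing: 0.036 × (√3697 − √724) = 0.036 × (60.8030 − 26.9072) = 0.036 × 33.8958 = 1.22025 W/m².
Set 5.35 ln(C/296) = 1.22025: ln(C/296) = 1.22025/5.35 = 0.22808, so C = 296 × e^0.22808 = 296 × 1.25619 = 371.83 ppm.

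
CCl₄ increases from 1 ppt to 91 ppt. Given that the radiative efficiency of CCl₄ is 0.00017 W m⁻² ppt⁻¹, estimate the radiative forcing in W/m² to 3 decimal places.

ΔF = 0.015 W/m²

CCl₄: ΔF = 0.00017 × (91 − 1) = 0.00017 × 90 = 0.0153 W/m².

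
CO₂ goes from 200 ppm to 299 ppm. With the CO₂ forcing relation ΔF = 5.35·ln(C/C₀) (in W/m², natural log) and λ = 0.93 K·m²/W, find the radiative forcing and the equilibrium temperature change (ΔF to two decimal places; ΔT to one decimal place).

ΔF = 2.15 W/m²; ΔT = 2.0 K

CO₂: 5.35 × ln(299/200) = 5.35 × ln(1.49500) = 5.35 × 0.40213 = 2.1514 W/m².
ΔT = λ ΔF = 0.93 × 2.15 = 1.9995 K.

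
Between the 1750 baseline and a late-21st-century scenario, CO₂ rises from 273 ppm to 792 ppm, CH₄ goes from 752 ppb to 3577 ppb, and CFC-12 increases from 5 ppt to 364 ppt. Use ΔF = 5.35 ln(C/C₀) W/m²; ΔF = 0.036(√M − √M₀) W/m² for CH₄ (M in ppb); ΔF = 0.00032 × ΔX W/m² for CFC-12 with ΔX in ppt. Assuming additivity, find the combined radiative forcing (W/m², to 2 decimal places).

CO₂: 5.35 × ln(792/273) = 5.35 × ln(2.90110) = 5.35 × 1.06509 = 5.6982 W/m².
CH₄: 0.036 × (√3577 − √752) = 0.036 × (59.8080 − 27.4226) = 0.036 × 32.3854 = 1.1659 W/m².
CFC-12: ΔF = 0.00032 × (364 − 5) = 0.00032 × 359 = 0.1149 W/m².
Total ΔF = 5.6982 + 1.1659 + 0.1149 = 6.9790 W/m².

ΔF = 6.98 W/m²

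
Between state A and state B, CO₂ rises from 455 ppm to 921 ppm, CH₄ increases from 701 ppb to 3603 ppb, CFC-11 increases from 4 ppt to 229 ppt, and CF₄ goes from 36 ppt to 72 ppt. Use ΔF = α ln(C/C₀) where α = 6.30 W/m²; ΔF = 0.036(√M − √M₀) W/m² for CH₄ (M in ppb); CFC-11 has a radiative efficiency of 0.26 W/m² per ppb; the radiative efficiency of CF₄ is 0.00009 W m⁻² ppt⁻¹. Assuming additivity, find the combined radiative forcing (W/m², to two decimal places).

ΔF = 5.71 W/m²

CO₂: 6.30 × ln(921/455) = 6.30 × ln(2.02418) = 6.30 × 0.70516 = 4.4425 W/m².
CH₄: 0.036 × (√3603 − √701) = 0.036 × (60.0250 − 26.4764) = 0.036 × 33.5486 = 1.2077 W/m².
CFC-11: Δ = 229 − 4 = 225 ppt = 0.225 ppb; ΔF = 0.26 × 0.225 = 0.0585 W/m².
CF₄: ΔF = 0.00009 × (72 − 36) = 0.00009 × 36 = 0.0032 W/m².
Total ΔF = 4.4425 + 1.2077 + 0.0585 + 0.0032 = 5.7119 W/m².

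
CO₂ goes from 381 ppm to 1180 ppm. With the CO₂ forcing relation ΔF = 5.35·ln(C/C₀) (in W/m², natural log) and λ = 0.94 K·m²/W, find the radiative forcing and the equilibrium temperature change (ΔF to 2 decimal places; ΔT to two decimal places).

ΔF = 6.05 W/m²; ΔT = 5.69 K

CO₂: 5.35 × ln(1180/381) = 5.35 × ln(3.09711) = 5.35 × 1.13047 = 6.0480 W/m².
ΔT = λ ΔF = 0.94 × 6.05 = 5.6870 K.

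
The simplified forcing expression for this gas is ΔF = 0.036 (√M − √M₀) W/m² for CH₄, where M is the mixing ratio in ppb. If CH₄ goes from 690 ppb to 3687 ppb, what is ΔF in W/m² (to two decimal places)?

ΔF = 1.24 W/m²

CH₄: 0.036 × (√3687 − √690) = 0.036 × (60.7207 − 26.2679) = 0.036 × 34.4528 = 1.2403 W/m².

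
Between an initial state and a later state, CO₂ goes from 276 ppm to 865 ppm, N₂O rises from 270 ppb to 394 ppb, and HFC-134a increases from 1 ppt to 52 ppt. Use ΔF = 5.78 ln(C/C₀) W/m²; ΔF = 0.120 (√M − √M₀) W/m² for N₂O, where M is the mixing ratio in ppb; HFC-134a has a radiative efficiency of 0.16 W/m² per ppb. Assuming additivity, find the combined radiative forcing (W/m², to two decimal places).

CO₂: 5.78 × ln(865/276) = 5.78 × ln(3.13406) = 5.78 × 1.14233 = 6.6027 W/m².
N₂O: 0.120 × (√394 − √270) = 0.120 × (19.8494 − 16.4317) = 0.120 × 3.4177 = 0.4101 W/m².
HFC-134a: Δ = 52 − 1 = 51 ppt = 0.051 ppb; ΔF = 0.16 × 0.051 = 0.0082 W/m².
Total ΔF = 6.6027 + 0.4101 + 0.0082 = 7.0210 W/m².

ΔF = 7.02 W/m²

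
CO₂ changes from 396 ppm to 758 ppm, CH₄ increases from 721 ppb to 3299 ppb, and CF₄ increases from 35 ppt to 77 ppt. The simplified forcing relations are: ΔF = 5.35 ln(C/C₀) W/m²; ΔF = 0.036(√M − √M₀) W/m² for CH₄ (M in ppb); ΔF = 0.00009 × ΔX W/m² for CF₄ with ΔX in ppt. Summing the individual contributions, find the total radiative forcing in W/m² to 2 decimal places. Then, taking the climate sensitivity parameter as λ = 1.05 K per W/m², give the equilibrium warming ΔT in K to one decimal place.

CO₂: 5.35 × ln(758/396) = 5.35 × ln(1.91414) = 5.35 × 0.64927 = 3.4736 W/m².
CH₄: 0.036 × (√3299 − √721) = 0.036 × (57.4369 − 26.8514) = 0.036 × 30.5855 = 1.1011 W/m².
CF₄: ΔF = 0.00009 × (77 − 35) = 0.00009 × 42 = 0.0038 W/m².
Total ΔF = 3.4736 + 1.1011 + 0.0038 = 4.5785 W/m².
ΔT = λ ΔF = 1.05 × 4.58 = 4.8090 K.

ΔF = 4.58 W/m²; ΔT = 4.8 K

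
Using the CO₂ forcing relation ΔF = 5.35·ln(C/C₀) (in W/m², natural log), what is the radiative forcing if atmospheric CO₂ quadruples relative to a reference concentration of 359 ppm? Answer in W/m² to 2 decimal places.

ΔF = 5.35 × ln(4) = 5.35 × 1.38629 = 7.4167 W/m².

ΔF = 7.42 W/m²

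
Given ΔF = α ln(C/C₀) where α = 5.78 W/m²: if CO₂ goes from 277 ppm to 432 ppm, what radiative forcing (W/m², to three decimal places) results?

ΔF = 2.569 W/m²

CO₂: 5.78 × ln(432/277) = 5.78 × ln(1.55957) = 5.78 × 0.44441 = 2.5687 W/m².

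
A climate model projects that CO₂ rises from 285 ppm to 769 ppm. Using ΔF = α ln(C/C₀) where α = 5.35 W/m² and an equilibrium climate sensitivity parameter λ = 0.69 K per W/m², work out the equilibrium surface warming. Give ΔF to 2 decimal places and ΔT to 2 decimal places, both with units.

ΔF = 5.31 W/m²; ΔT = 3.66 K

CO₂: 5.35 × ln(769/285) = 5.35 × ln(2.69825) = 5.35 × 0.99260 = 5.3104 W/m².
ΔT = λ ΔF = 0.69 × 5.31 = 3.6639 K.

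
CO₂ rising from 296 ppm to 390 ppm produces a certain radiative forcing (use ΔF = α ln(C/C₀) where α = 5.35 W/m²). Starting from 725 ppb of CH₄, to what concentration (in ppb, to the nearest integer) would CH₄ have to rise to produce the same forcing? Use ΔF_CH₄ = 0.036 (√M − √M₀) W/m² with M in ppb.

CO₂ forcing: 5.35 × ln(390/296) = 5.35 × 0.275787 = 1.47546 W/m².
Set 0.036(√M − √725) = 1.47546: √M = 1.47546/0.036 + √725 = 40.9850 + 26.9258 = 67.9108.
M = (67.9108)² = 4611.88 ppb.

M ≈ 4612 ppb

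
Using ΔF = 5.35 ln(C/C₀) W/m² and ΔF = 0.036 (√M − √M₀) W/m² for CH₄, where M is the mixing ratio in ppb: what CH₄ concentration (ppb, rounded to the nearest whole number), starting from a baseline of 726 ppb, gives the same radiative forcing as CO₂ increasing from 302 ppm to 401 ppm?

CO₂ forcing: 5.35 × ln(401/302) = 5.35 × 0.283534 = 1.51691 W/m².
Set 0.036(√M − √726) = 1.51691: √M = 1.51691/0.036 + √726 = 42.1364 + 26.9444 = 69.0808.
M = (69.0808)² = 4772.16 ppb.

M ≈ 4772 ppb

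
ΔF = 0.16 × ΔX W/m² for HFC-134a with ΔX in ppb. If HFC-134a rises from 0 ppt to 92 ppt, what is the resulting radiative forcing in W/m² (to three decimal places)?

ΔF = 0.015 W/m²

HFC-134a: Δ = 92 − 0 = 92 ppt = 0.092 ppb; ΔF = 0.16 × 0.092 = 0.0147 W/m².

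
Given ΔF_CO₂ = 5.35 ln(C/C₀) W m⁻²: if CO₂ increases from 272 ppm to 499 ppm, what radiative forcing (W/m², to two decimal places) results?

ΔF = 3.25 W/m²

CO₂: 5.35 × ln(499/272) = 5.35 × ln(1.83456) = 5.35 × 0.60680 = 3.2464 W/m².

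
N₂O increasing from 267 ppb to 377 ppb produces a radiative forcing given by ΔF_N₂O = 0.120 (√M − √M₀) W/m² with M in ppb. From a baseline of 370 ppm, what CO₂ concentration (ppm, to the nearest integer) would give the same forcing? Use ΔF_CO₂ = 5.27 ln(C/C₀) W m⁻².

C ≈ 397 ppm

N₂O forcing: 0.120 × (√377 − √267) = 0.120 × (19.4165 − 16.3401) = 0.120 × 3.0764 = 0.36917 W/m².
Set 5.27 ln(C/370) = 0.36917: ln(C/370) = 0.36917/5.27 = 0.07005, so C = 370 × e^0.07005 = 370 × 1.07256 = 396.85 ppm.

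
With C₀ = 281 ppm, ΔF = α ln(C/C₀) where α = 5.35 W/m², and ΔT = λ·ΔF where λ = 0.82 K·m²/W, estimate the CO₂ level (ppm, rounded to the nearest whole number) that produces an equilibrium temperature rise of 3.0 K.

C ≈ 557 ppm

Required forcing: ΔF = ΔT/λ = 3.0/0.82 = 3.6585 W/m².
Then ln(C/281) = ΔF/5.35 = 3.6585/5.35 = 0.68383.
So C = 281 × e^0.68383 = 281 × 1.98145 = 556.79 ppm.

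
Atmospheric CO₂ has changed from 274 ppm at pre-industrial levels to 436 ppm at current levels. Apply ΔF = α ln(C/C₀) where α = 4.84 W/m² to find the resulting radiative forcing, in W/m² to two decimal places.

ΔF = 2.25 W/m²

CO₂: 4.84 × ln(436/274) = 4.84 × ln(1.59124) = 4.84 × 0.46451 = 2.2482 W/m².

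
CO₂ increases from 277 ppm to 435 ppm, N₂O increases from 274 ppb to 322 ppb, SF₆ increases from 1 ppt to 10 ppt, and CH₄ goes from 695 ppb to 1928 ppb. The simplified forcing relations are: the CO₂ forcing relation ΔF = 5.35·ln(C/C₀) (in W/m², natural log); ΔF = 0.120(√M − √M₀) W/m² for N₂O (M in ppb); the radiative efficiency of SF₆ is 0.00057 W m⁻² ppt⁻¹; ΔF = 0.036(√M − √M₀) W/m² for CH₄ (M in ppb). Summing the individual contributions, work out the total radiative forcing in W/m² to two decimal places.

ΔF = 3.22 W/m²

CO₂: 5.35 × ln(435/277) = 5.35 × ln(1.57040) = 5.35 × 0.45133 = 2.4146 W/m².
N₂O: 0.120 × (√322 − √274) = 0.120 × (17.9444 − 16.5529) = 0.120 × 1.3915 = 0.1670 W/m².
SF₆: ΔF = 0.00057 × (10 − 1) = 0.00057 × 9 = 0.0051 W/m².
CH₄: 0.036 × (√1928 − √695) = 0.036 × (43.9090 − 26.3629) = 0.036 × 17.5461 = 0.6317 W/m².
Total ΔF = 2.4146 + 0.1670 + 0.0051 + 0.6317 = 3.2184 W/m².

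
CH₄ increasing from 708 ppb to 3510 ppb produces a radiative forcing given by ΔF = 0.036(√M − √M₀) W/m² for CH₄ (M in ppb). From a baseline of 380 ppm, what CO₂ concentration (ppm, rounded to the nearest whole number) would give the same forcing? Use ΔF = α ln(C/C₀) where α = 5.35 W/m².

C ≈ 473 ppm

CH₄ forcing: 0.036 × (√3510 − √708) = 0.036 × (59.2453 − 26.6083) = 0.036 × 32.6370 = 1.17493 W/m².
Set 5.35 ln(C/380) = 1.17493: ln(C/380) = 1.17493/5.35 = 0.21961, so C = 380 × e^0.21961 = 380 × 1.24559 = 473.32 ppm.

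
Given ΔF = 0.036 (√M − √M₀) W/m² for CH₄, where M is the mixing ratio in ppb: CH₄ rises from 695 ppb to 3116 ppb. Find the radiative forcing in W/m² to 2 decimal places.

ΔF = 1.06 W/m²

CH₄: 0.036 × (√3116 − √695) = 0.036 × (55.8211 − 26.3629) = 0.036 × 29.4582 = 1.0605 W/m².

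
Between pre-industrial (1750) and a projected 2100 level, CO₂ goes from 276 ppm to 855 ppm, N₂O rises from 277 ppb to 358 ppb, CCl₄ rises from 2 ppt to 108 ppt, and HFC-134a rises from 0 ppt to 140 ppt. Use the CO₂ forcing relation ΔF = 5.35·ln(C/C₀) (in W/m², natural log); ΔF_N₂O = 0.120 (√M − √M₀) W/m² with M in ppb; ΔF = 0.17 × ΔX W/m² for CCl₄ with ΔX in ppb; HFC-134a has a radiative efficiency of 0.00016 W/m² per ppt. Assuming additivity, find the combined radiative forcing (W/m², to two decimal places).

ΔF = 6.36 W/m²

CO₂: 5.35 × ln(855/276) = 5.35 × ln(3.09783) = 5.35 × 1.13070 = 6.0492 W/m².
N₂O: 0.120 × (√358 − √277) = 0.120 × (18.9209 − 16.6433) = 0.120 × 2.2776 = 0.2733 W/m².
CCl₄: Δ = 108 − 2 = 106 ppt = 0.106 ppb; ΔF = 0.17 × 0.106 = 0.0180 W/m².
HFC-134a: ΔF = 0.00016 × (140 − 0) = 0.00016 × 140 = 0.0224 W/m².
Total ΔF = 6.0492 + 0.2733 + 0.0180 + 0.0224 = 6.3629 W/m².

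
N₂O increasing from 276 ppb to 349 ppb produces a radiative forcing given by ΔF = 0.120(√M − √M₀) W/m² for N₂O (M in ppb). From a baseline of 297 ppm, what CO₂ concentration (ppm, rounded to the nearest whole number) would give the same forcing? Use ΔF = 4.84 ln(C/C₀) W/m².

C ≈ 313 ppm

N₂O forcing: 0.120 × (√349 − √276) = 0.120 × (18.6815 − 16.6132) = 0.120 × 2.0683 = 0.24820 W/m².
Set 4.84 ln(C/297) = 0.24820: ln(C/297) = 0.24820/4.84 = 0.05128, so C = 297 × e^0.05128 = 297 × 1.05262 = 312.63 ppm.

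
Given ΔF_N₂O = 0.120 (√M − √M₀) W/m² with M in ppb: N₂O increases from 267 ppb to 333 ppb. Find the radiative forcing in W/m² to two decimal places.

ΔF = 0.23 W/m²

N₂O: 0.120 × (√333 − √267) = 0.120 × (18.2483 − 16.3401) = 0.120 × 1.9082 = 0.2290 W/m².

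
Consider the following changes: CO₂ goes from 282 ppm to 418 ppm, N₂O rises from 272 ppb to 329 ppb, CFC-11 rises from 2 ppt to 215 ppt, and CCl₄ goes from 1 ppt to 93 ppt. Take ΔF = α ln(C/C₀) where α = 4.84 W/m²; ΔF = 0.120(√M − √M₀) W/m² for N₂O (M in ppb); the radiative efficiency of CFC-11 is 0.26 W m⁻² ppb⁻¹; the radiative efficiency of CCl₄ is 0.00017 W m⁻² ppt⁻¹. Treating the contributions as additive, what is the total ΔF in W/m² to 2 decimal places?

ΔF = 2.17 W/m²

CO₂: 4.84 × ln(418/282) = 4.84 × ln(1.48227) = 4.84 × 0.39357 = 1.9049 W/m².
N₂O: 0.120 × (√329 − √272) = 0.120 × (18.1384 − 16.4924) = 0.120 × 1.6460 = 0.1975 W/m².
CFC-11: Δ = 215 − 2 = 213 ppt = 0.213 ppb; ΔF = 0.26 × 0.213 = 0.0554 W/m².
CCl₄: ΔF = 0.00017 × (93 − 1) = 0.00017 × 92 = 0.0156 W/m².
Total ΔF = 1.9049 + 0.1975 + 0.0554 + 0.0156 = 2.1734 W/m².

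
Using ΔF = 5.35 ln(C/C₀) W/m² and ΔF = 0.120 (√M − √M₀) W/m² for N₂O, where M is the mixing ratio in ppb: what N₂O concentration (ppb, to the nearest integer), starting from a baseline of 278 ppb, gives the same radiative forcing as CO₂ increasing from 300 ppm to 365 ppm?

CO₂ forcing: 5.35 × ln(365/300) = 5.35 × 0.196115 = 1.04922 W/m².
Set 0.120(√M − √278) = 1.04922: √M = 1.04922/0.120 + √278 = 8.7435 + 16.6733 = 25.4168.
M = (25.4168)² = 646.01 ppb.

M ≈ 646 ppb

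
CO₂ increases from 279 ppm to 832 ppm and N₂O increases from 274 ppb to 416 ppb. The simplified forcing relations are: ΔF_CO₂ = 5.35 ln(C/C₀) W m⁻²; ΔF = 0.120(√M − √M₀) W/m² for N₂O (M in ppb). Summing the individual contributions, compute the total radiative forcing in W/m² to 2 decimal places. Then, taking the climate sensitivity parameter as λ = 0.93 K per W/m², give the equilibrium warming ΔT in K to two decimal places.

ΔF = 6.31 W/m²; ΔT = 5.87 K

CO₂: 5.35 × ln(832/279) = 5.35 × ln(2.98208) = 5.35 × 1.09262 = 5.8455 W/m².
N₂O: 0.120 × (√416 − √274) = 0.120 × (20.3961 − 16.5529) = 0.120 × 3.8432 = 0.4612 W/m².
Total ΔF = 5.8455 + 0.4612 = 6.3067 W/m².
ΔT = λ ΔF = 0.93 × 6.31 = 5.8683 K.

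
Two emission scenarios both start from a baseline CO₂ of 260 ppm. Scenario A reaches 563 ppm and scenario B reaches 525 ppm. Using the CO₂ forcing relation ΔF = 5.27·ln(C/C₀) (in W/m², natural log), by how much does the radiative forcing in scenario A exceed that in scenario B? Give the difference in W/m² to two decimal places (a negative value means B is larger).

ΔF_A − ΔF_B = 0.37 W/m²

ΔF_A = 5.27 ln(563/260) = 5.27 × 0.77260 = 4.0716 W/m².
ΔF_B = 5.27 ln(525/260) = 5.27 × 0.70272 = 3.7033 W/m².
Difference: 4.0716 − 3.7033 = 0.3683 W/m².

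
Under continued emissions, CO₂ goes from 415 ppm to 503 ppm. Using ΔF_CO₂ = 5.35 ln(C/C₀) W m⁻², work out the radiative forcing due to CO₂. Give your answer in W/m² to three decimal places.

ΔF = 1.029 W/m²

CO₂ absorption bands are partially saturated, so forcing scales with the logarithm of the concentration ratio.
CO₂: 5.35 × ln(503/415) = 5.35 × ln(1.21205) = 5.35 × 0.19231 = 1.0289 W/m².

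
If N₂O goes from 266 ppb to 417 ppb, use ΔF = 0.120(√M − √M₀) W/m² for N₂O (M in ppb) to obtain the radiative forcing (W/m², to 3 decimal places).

N₂O: 0.120 × (√417 − √266) = 0.120 × (20.4206 − 16.3095) = 0.120 × 4.1111 = 0.4933 W/m².

ΔF = 0.493 W/m²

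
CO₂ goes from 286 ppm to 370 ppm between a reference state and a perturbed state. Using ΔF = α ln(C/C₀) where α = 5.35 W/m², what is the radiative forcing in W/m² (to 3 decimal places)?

CO₂ absorption bands are partially saturated, so forcing scales with the logarithm of the concentration ratio.
CO₂: 5.35 × ln(370/286) = 5.35 × ln(1.29371) = 5.35 × 0.25751 = 1.3777 W/m².

ΔF = 1.378 W/m²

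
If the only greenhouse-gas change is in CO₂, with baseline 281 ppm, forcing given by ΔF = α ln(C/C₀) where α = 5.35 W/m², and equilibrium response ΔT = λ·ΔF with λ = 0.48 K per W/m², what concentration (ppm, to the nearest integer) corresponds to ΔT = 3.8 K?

Required forcing: ΔF = ΔT/λ = 3.8/0.48 = 7.9167 W/m².
Then ln(C/281) = ΔF/5.35 = 7.9167/5.35 = 1.47976.
So C = 281 × e^1.47976 = 281 × 4.39189 = 1234.12 ppm.

C ≈ 1234 ppm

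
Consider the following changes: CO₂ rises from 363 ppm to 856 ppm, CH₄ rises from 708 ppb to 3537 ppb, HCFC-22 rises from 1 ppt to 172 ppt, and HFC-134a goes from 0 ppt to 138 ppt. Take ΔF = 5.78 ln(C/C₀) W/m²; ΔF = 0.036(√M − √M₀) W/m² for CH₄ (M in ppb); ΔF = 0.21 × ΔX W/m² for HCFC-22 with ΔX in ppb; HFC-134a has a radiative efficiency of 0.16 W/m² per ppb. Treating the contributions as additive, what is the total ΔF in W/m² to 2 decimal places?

CO₂: 5.78 × ln(856/363) = 5.78 × ln(2.35813) = 5.78 × 0.85787 = 4.9585 W/m².
CH₄: 0.036 × (√3537 − √708) = 0.036 × (59.4727 − 26.6083) = 0.036 × 32.8644 = 1.1831 W/m².
HCFC-22: Δ = 172 − 1 = 171 ppt = 0.171 ppb; ΔF = 0.21 × 0.171 = 0.0359 W/m².
HFC-134a: Δ = 138 − 0 = 138 ppt = 0.138 ppb; ΔF = 0.16 × 0.138 = 0.0221 W/m².
Total ΔF = 4.9585 + 1.1831 + 0.0359 + 0.0221 = 6.1996 W/m².

ΔF = 6.20 W/m²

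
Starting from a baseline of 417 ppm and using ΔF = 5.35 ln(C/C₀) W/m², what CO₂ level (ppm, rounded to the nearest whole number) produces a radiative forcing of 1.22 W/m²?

Set 5.35 ln(C/417) = 1.22, so ln(C/417) = 1.22/5.35 = 0.22804.
Then C/417 = e^0.22804 = 1.25614, giving C = 417 × 1.25614 = 523.81 ppm.

C ≈ 524 ppm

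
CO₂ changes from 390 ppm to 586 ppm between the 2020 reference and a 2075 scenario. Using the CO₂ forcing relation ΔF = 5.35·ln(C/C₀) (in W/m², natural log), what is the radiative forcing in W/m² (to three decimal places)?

ΔF = 2.178 W/m²

CO₂: 5.35 × ln(586/390) = 5.35 × ln(1.50256) = 5.35 × 0.40717 = 2.1784 W/m².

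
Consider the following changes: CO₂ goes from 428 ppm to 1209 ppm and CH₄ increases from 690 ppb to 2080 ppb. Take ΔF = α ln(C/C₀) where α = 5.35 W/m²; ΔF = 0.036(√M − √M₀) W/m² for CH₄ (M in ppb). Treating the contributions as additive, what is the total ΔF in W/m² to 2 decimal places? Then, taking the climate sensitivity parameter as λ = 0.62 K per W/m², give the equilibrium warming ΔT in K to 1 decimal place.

CO₂: 5.35 × ln(1209/428) = 5.35 × ln(2.82477) = 5.35 × 1.03843 = 5.5556 W/m².
CH₄: 0.036 × (√2080 − √690) = 0.036 × (45.6070 − 26.2679) = 0.036 × 19.3391 = 0.6962 W/m².
Total ΔF = 5.5556 + 0.6962 = 6.2518 W/m².
ΔT = λ ΔF = 0.62 × 6.25 = 3.8750 K.

ΔF = 6.25 W/m²; ΔT = 3.9 K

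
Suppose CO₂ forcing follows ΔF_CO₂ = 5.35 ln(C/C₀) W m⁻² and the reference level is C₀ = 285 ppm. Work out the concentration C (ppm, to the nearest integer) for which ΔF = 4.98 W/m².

C ≈ 723 ppm

Set 5.35 ln(C/285) = 4.98, so ln(C/285) = 4.98/5.35 = 0.93084.
Then C/285 = e^0.93084 = 2.53664, giving C = 285 × 2.53664 = 722.94 ppm.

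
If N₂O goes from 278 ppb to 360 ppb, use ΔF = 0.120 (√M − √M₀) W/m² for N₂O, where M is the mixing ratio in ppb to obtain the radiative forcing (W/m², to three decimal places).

N₂O: 0.120 × (√360 − √278) = 0.120 × (18.9737 − 16.6733) = 0.120 × 2.3004 = 0.2760 W/m².

ΔF = 0.276 W/m²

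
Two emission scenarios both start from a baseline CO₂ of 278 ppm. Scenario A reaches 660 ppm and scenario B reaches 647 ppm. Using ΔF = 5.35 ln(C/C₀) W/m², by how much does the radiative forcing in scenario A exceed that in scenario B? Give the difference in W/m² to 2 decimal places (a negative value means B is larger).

ΔF_A − ΔF_B = 0.11 W/m²

ΔF_A = 5.35 ln(660/278) = 5.35 × 0.86462 = 4.6257 W/m².
ΔF_B = 5.35 ln(647/278) = 5.35 × 0.84473 = 4.5193 W/m².
Difference: 4.6257 − 4.5193 = 0.1064 W/m².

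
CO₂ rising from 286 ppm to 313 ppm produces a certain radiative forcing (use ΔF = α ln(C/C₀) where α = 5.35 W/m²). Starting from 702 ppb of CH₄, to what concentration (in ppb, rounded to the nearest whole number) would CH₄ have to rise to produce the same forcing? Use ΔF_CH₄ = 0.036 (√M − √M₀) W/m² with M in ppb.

M ≈ 1592 ppb

CO₂ forcing: 5.35 × ln(313/286) = 5.35 × 0.090211 = 0.48263 W/m².
Set 0.036(√M − √702) = 0.48263: √M = 0.48263/0.036 + √702 = 13.4064 + 26.4953 = 39.9017.
M = (39.9017)² = 1592.15 ppb.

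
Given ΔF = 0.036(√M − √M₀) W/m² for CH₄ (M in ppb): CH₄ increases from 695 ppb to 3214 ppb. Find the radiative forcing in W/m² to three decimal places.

CH₄: 0.036 × (√3214 − √695) = 0.036 × (56.6922 − 26.3629) = 0.036 × 30.3293 = 1.0919 W/m².

ΔF = 1.092 W/m²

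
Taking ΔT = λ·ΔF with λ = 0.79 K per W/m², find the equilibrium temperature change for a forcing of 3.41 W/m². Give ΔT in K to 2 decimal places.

ΔT = λ ΔF = 0.79 × 3.41 = 2.6939 K.

ΔT = 2.69 K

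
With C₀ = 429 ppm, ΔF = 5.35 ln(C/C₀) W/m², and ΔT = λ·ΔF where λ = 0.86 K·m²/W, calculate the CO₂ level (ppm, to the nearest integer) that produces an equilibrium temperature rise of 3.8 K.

C ≈ 980 ppm

Required forcing: ΔF = ΔT/λ = 3.8/0.86 = 4.4186 W/m².
Then ln(C/429) = ΔF/5.35 = 4.4186/5.35 = 0.82591.
So C = 429 × e^0.82591 = 429 × 2.28396 = 979.82 ppm.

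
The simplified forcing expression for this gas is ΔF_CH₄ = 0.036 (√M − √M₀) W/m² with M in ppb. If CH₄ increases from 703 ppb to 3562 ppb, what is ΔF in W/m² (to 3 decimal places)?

ΔF = 1.194 W/m²

CH₄: 0.036 × (√3562 − √703) = 0.036 × (59.6825 − 26.5141) = 0.036 × 33.1684 = 1.1941 W/m².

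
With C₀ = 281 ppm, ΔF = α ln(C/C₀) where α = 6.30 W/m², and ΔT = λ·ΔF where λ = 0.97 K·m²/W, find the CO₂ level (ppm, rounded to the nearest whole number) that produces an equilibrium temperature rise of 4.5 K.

C ≈ 587 ppm

Required forcing: ΔF = ΔT/λ = 4.5/0.97 = 4.6392 W/m².
Then ln(C/281) = ΔF/6.30 = 4.6392/6.30 = 0.73638.
So C = 281 × e^0.73638 = 281 × 2.08836 = 586.83 ppm.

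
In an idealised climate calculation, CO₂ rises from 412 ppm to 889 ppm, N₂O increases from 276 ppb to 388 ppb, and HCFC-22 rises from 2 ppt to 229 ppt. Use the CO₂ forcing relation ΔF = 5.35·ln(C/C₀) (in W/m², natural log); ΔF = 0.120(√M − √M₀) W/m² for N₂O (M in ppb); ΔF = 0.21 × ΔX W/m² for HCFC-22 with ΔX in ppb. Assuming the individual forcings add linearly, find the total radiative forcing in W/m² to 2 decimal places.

ΔF = 4.53 W/m²

CO₂: 5.35 × ln(889/412) = 5.35 × ln(2.15777) = 5.35 × 0.76908 = 4.1146 W/m².
N₂O: 0.120 × (√388 − √276) = 0.120 × (19.6977 − 16.6132) = 0.120 × 3.0845 = 0.3701 W/m².
HCFC-22: Δ = 229 − 2 = 227 ppt = 0.227 ppb; ΔF = 0.21 × 0.227 = 0.0477 W/m².
Total ΔF = 4.1146 + 0.3701 + 0.0477 = 4.5324 W/m².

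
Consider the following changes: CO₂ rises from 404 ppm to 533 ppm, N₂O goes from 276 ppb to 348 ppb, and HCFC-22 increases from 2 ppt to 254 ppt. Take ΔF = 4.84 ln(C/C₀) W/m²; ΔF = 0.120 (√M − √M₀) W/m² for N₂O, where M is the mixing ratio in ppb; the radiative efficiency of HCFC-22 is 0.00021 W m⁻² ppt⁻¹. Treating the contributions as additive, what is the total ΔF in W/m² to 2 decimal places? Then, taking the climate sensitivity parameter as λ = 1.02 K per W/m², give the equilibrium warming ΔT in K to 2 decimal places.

CO₂: 4.84 × ln(533/404) = 4.84 × ln(1.31931) = 4.84 × 0.27711 = 1.3412 W/m².
N₂O: 0.120 × (√348 − √276) = 0.120 × (18.6548 − 16.6132) = 0.120 × 2.0416 = 0.2450 W/m².
HCFC-22: ΔF = 0.00021 × (254 − 2) = 0.00021 × 252 = 0.0529 W/m².
Total ΔF = 1.3412 + 0.2450 + 0.0529 = 1.6391 W/m².
ΔT = λ ΔF = 1.02 × 1.64 = 1.6728 K.

ΔF = 1.64 W/m²; ΔT = 1.67 K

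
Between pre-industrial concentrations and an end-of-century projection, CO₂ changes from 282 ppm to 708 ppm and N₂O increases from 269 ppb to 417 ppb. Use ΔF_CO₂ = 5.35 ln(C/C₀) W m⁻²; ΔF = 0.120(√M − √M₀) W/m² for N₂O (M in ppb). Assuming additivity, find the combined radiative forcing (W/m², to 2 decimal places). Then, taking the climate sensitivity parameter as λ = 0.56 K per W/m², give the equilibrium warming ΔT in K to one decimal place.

CO₂: 5.35 × ln(708/282) = 5.35 × ln(2.51064) = 5.35 × 0.92054 = 4.9249 W/m².
N₂O: 0.120 × (√417 − √269) = 0.120 × (20.4206 − 16.4012) = 0.120 × 4.0194 = 0.4823 W/m².
Total ΔF = 4.9249 + 0.4823 = 5.4072 W/m².
ΔT = λ ΔF = 0.56 × 5.41 = 3.0296 K.

ΔF = 5.41 W/m²; ΔT = 3.0 K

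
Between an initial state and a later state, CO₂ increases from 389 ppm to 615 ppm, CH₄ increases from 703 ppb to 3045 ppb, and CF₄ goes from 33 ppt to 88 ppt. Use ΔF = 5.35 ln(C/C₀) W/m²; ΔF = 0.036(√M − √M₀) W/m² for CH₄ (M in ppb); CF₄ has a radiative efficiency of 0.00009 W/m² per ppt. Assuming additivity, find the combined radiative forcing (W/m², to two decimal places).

ΔF = 3.49 W/m²

CO₂: 5.35 × ln(615/389) = 5.35 × ln(1.58098) = 5.35 × 0.45804 = 2.4505 W/m².
CH₄: 0.036 × (√3045 − √703) = 0.036 × (55.1815 − 26.5141) = 0.036 × 28.6674 = 1.0320 W/m².
CF₄: ΔF = 0.00009 × (88 − 33) = 0.00009 × 55 = 0.0050 W/m².
Total ΔF = 2.4505 + 1.0320 + 0.0050 = 3.4875 W/m².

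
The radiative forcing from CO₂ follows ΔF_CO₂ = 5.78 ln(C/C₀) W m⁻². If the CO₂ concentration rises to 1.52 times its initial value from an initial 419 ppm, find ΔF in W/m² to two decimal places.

ΔF = 2.42 W/m²

Because the forcing depends only on the ratio C/C₀, the initial concentration does not enter.
ΔF = 5.78 × ln(1.52) = 5.78 × 0.41871 = 2.4201 W/m².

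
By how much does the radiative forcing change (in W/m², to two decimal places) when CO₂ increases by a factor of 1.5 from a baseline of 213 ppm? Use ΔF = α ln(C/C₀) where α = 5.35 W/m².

ΔF = 2.17 W/m²

ΔF = 5.35 × ln(1.5) = 5.35 × 0.40547 = 2.1693 W/m².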